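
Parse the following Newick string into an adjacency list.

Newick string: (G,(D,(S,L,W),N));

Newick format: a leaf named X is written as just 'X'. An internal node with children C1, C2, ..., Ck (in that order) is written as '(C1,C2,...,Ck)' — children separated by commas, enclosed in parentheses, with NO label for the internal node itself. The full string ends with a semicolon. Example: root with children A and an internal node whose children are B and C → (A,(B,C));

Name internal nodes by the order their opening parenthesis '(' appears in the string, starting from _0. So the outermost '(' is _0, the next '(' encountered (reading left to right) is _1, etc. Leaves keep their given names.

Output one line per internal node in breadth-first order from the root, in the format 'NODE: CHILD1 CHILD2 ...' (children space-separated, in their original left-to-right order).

Input: (G,(D,(S,L,W),N));
Scanning left-to-right, naming '(' by encounter order:
  pos 0: '(' -> open internal node _0 (depth 1)
  pos 3: '(' -> open internal node _1 (depth 2)
  pos 6: '(' -> open internal node _2 (depth 3)
  pos 12: ')' -> close internal node _2 (now at depth 2)
  pos 15: ')' -> close internal node _1 (now at depth 1)
  pos 16: ')' -> close internal node _0 (now at depth 0)
Total internal nodes: 3
BFS adjacency from root:
  _0: G _1
  _1: D _2 N
  _2: S L W

Answer: _0: G _1
_1: D _2 N
_2: S L W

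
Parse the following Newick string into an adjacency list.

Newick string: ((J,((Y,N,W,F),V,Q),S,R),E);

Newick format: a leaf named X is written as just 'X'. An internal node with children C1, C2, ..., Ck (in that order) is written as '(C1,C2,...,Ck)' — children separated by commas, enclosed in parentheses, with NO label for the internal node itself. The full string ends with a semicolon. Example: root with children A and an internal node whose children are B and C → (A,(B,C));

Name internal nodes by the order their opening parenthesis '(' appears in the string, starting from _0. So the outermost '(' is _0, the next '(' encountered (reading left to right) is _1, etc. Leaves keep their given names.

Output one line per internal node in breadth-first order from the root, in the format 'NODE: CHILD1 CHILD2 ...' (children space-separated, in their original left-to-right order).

Input: ((J,((Y,N,W,F),V,Q),S,R),E);
Scanning left-to-right, naming '(' by encounter order:
  pos 0: '(' -> open internal node _0 (depth 1)
  pos 1: '(' -> open internal node _1 (depth 2)
  pos 4: '(' -> open internal node _2 (depth 3)
  pos 5: '(' -> open internal node _3 (depth 4)
  pos 13: ')' -> close internal node _3 (now at depth 3)
  pos 18: ')' -> close internal node _2 (now at depth 2)
  pos 23: ')' -> close internal node _1 (now at depth 1)
  pos 26: ')' -> close internal node _0 (now at depth 0)
Total internal nodes: 4
BFS adjacency from root:
  _0: _1 E
  _1: J _2 S R
  _2: _3 V Q
  _3: Y N W F

Answer: _0: _1 E
_1: J _2 S R
_2: _3 V Q
_3: Y N W F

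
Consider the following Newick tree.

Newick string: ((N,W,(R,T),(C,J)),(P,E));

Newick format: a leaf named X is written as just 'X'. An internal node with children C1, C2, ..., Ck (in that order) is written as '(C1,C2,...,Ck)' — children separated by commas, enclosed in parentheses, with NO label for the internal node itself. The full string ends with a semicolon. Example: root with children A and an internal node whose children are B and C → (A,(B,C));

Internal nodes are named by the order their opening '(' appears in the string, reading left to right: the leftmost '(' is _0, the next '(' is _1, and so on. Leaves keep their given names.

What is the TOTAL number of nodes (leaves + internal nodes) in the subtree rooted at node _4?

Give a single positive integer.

Answer: 3

Derivation:
Newick: ((N,W,(R,T),(C,J)),(P,E));
Locate _4: it is the '(' at position 19 (the 5th '(' reading left to right).
Query: subtree rooted at _4
_4: subtree_size = 1 + 2
  P: subtree_size = 1 + 0
  E: subtree_size = 1 + 0
Total subtree size of _4: 3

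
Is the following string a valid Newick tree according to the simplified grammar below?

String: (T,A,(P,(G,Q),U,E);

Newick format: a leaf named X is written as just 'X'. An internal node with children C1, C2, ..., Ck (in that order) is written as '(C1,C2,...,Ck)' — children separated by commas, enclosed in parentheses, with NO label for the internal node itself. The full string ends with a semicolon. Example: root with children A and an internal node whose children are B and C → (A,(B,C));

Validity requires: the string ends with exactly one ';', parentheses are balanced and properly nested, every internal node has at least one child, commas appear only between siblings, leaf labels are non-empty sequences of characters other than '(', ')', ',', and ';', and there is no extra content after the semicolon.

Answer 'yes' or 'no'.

Answer: no

Derivation:
Input: (T,A,(P,(G,Q),U,E);
Paren balance: 3 '(' vs 2 ')' MISMATCH
Ends with single ';': True
Full parse: FAILS (expected , or ) at pos 18)
Valid: False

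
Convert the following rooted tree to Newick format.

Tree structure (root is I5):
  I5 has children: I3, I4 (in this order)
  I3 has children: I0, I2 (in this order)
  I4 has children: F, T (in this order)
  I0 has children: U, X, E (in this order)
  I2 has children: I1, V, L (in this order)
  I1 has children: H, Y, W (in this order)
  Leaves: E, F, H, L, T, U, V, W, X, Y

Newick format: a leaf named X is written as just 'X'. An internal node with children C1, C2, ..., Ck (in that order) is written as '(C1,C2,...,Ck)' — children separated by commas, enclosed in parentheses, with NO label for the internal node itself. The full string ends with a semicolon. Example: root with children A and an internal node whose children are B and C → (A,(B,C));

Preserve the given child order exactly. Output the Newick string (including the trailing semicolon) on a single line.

Answer: (((U,X,E),((H,Y,W),V,L)),(F,T));

Derivation:
internal I5 with children ['I3', 'I4']
  internal I3 with children ['I0', 'I2']
    internal I0 with children ['U', 'X', 'E']
      leaf 'U' → 'U'
      leaf 'X' → 'X'
      leaf 'E' → 'E'
    → '(U,X,E)'
    internal I2 with children ['I1', 'V', 'L']
      internal I1 with children ['H', 'Y', 'W']
        leaf 'H' → 'H'
        leaf 'Y' → 'Y'
        leaf 'W' → 'W'
      → '(H,Y,W)'
      leaf 'V' → 'V'
      leaf 'L' → 'L'
    → '((H,Y,W),V,L)'
  → '((U,X,E),((H,Y,W),V,L))'
  internal I4 with children ['F', 'T']
    leaf 'F' → 'F'
    leaf 'T' → 'T'
  → '(F,T)'
→ '(((U,X,E),((H,Y,W),V,L)),(F,T))'
Final: (((U,X,E),((H,Y,W),V,L)),(F,T));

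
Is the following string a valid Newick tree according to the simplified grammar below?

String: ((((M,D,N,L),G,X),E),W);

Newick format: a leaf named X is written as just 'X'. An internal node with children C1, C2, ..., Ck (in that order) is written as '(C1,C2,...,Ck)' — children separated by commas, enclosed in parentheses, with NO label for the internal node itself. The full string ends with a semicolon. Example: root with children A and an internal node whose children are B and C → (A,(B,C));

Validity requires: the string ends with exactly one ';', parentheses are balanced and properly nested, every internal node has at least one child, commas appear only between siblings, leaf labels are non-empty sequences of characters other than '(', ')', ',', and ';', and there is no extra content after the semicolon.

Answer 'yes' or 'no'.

Input: ((((M,D,N,L),G,X),E),W);
Paren balance: 4 '(' vs 4 ')' OK
Ends with single ';': True
Full parse: OK
Valid: True

Answer: yes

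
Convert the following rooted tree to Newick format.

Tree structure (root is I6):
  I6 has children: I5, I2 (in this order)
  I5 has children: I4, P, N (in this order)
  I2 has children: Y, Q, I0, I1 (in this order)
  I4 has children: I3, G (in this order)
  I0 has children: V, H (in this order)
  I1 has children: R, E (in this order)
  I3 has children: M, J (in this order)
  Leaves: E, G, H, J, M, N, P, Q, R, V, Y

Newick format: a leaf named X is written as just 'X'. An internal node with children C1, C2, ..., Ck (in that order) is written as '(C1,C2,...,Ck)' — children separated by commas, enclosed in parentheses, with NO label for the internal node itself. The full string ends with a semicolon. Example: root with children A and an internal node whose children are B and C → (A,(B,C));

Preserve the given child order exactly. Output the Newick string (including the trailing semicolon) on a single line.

Answer: ((((M,J),G),P,N),(Y,Q,(V,H),(R,E)));

Derivation:
internal I6 with children ['I5', 'I2']
  internal I5 with children ['I4', 'P', 'N']
    internal I4 with children ['I3', 'G']
      internal I3 with children ['M', 'J']
        leaf 'M' → 'M'
        leaf 'J' → 'J'
      → '(M,J)'
      leaf 'G' → 'G'
    → '((M,J),G)'
    leaf 'P' → 'P'
    leaf 'N' → 'N'
  → '(((M,J),G),P,N)'
  internal I2 with children ['Y', 'Q', 'I0', 'I1']
    leaf 'Y' → 'Y'
    leaf 'Q' → 'Q'
    internal I0 with children ['V', 'H']
      leaf 'V' → 'V'
      leaf 'H' → 'H'
    → '(V,H)'
    internal I1 with children ['R', 'E']
      leaf 'R' → 'R'
      leaf 'E' → 'E'
    → '(R,E)'
  → '(Y,Q,(V,H),(R,E))'
→ '((((M,J),G),P,N),(Y,Q,(V,H),(R,E)))'
Final: ((((M,J),G),P,N),(Y,Q,(V,H),(R,E)));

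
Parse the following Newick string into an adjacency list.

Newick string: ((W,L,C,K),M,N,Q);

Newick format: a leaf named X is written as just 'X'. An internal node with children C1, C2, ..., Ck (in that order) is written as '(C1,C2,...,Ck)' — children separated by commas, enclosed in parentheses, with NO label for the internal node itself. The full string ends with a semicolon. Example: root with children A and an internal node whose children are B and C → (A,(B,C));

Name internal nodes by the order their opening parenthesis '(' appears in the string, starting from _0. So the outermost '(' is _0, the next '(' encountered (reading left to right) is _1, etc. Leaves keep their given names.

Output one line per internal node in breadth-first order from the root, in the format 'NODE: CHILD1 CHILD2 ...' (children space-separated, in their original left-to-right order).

Answer: _0: _1 M N Q
_1: W L C K

Derivation:
Input: ((W,L,C,K),M,N,Q);
Scanning left-to-right, naming '(' by encounter order:
  pos 0: '(' -> open internal node _0 (depth 1)
  pos 1: '(' -> open internal node _1 (depth 2)
  pos 9: ')' -> close internal node _1 (now at depth 1)
  pos 16: ')' -> close internal node _0 (now at depth 0)
Total internal nodes: 2
BFS adjacency from root:
  _0: _1 M N Q
  _1: W L C K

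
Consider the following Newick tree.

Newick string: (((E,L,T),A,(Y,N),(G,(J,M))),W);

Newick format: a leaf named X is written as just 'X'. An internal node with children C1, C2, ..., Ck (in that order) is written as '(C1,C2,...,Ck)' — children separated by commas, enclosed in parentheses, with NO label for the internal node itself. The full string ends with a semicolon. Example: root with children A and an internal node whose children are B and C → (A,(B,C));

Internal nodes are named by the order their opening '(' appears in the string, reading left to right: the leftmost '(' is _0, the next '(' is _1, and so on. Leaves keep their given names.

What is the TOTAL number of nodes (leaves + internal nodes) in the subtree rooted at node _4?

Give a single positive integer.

Newick: (((E,L,T),A,(Y,N),(G,(J,M))),W);
Locate _4: it is the '(' at position 18 (the 5th '(' reading left to right).
Query: subtree rooted at _4
_4: subtree_size = 1 + 4
  G: subtree_size = 1 + 0
  _5: subtree_size = 1 + 2
    J: subtree_size = 1 + 0
    M: subtree_size = 1 + 0
Total subtree size of _4: 5

Answer: 5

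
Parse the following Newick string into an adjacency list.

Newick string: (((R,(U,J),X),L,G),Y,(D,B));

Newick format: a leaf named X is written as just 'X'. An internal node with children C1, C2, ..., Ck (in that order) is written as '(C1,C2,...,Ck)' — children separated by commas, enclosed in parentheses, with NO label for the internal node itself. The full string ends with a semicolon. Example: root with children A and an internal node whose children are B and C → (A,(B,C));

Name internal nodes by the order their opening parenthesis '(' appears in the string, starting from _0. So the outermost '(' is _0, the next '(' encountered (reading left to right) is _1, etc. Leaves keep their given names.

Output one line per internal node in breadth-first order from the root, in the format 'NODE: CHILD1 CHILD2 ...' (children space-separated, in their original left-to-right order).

Input: (((R,(U,J),X),L,G),Y,(D,B));
Scanning left-to-right, naming '(' by encounter order:
  pos 0: '(' -> open internal node _0 (depth 1)
  pos 1: '(' -> open internal node _1 (depth 2)
  pos 2: '(' -> open internal node _2 (depth 3)
  pos 5: '(' -> open internal node _3 (depth 4)
  pos 9: ')' -> close internal node _3 (now at depth 3)
  pos 12: ')' -> close internal node _2 (now at depth 2)
  pos 17: ')' -> close internal node _1 (now at depth 1)
  pos 21: '(' -> open internal node _4 (depth 2)
  pos 25: ')' -> close internal node _4 (now at depth 1)
  pos 26: ')' -> close internal node _0 (now at depth 0)
Total internal nodes: 5
BFS adjacency from root:
  _0: _1 Y _4
  _1: _2 L G
  _4: D B
  _2: R _3 X
  _3: U J

Answer: _0: _1 Y _4
_1: _2 L G
_4: D B
_2: R _3 X
_3: U J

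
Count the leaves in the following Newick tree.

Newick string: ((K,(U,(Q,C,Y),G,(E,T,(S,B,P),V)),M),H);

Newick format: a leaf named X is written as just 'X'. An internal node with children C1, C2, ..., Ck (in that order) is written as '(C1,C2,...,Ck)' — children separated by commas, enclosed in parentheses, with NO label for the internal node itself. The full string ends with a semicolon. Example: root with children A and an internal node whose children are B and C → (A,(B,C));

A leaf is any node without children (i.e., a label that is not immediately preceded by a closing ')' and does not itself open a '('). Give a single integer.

Answer: 14

Derivation:
Newick: ((K,(U,(Q,C,Y),G,(E,T,(S,B,P),V)),M),H);
Scan left-to-right; a leaf is any maximal label run not followed by '(':
  pos 2: leaf 'K' → count = 1
  pos 5: leaf 'U' → count = 2
  pos 8: leaf 'Q' → count = 3
  pos 10: leaf 'C' → count = 4
  pos 12: leaf 'Y' → count = 5
  pos 15: leaf 'G' → count = 6
  pos 18: leaf 'E' → count = 7
  pos 20: leaf 'T' → count = 8
  pos 23: leaf 'S' → count = 9
  pos 25: leaf 'B' → count = 10
  pos 27: leaf 'P' → count = 11
  pos 30: leaf 'V' → count = 12
  pos 34: leaf 'M' → count = 13
  pos 37: leaf 'H' → count = 14
Total leaves: 14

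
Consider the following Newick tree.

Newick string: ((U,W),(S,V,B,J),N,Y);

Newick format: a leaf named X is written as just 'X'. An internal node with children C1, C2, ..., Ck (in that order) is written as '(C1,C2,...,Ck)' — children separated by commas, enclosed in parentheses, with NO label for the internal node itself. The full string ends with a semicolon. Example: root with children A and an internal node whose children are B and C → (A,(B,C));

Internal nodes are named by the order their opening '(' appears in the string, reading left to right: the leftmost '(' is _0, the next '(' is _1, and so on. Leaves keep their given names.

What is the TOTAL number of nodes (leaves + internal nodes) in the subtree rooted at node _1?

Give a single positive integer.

Newick: ((U,W),(S,V,B,J),N,Y);
Locate _1: it is the '(' at position 1 (the 2nd '(' reading left to right).
Query: subtree rooted at _1
_1: subtree_size = 1 + 2
  U: subtree_size = 1 + 0
  W: subtree_size = 1 + 0
Total subtree size of _1: 3

Answer: 3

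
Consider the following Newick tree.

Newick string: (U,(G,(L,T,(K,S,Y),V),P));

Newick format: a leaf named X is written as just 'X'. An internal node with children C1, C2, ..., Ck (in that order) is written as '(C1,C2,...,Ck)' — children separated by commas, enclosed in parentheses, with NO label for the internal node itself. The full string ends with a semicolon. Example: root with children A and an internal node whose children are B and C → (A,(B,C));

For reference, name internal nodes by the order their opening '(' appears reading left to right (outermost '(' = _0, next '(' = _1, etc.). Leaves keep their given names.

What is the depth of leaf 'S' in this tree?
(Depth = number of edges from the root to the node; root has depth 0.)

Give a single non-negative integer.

Newick: (U,(G,(L,T,(K,S,Y),V),P));
Naming internals by '(' encounter order: outermost '(' = _0, next = _1, ...
Query node: S
Path from root: _0 -> _1 -> _2 -> _3 -> S
Depth of S: 4 (number of edges from root)

Answer: 4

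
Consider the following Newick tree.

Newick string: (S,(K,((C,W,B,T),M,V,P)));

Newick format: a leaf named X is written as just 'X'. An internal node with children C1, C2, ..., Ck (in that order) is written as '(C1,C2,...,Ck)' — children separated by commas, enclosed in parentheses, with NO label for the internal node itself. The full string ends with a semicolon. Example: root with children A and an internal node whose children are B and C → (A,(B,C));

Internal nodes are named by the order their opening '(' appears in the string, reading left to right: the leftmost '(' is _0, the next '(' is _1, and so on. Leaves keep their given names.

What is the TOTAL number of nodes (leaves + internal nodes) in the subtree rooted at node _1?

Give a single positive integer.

Answer: 11

Derivation:
Newick: (S,(K,((C,W,B,T),M,V,P)));
Locate _1: it is the '(' at position 3 (the 2nd '(' reading left to right).
Query: subtree rooted at _1
_1: subtree_size = 1 + 10
  K: subtree_size = 1 + 0
  _2: subtree_size = 1 + 8
    _3: subtree_size = 1 + 4
      C: subtree_size = 1 + 0
      W: subtree_size = 1 + 0
      B: subtree_size = 1 + 0
      T: subtree_size = 1 + 0
    M: subtree_size = 1 + 0
    V: subtree_size = 1 + 0
    P: subtree_size = 1 + 0
Total subtree size of _1: 11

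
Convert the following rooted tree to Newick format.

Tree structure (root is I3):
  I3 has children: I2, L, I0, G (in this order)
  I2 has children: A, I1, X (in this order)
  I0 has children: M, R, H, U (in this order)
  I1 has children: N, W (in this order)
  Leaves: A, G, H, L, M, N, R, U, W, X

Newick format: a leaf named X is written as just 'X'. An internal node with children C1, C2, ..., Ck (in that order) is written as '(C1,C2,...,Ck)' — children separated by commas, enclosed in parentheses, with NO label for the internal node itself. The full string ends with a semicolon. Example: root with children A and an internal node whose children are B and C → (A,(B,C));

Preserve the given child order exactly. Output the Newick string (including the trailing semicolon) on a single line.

internal I3 with children ['I2', 'L', 'I0', 'G']
  internal I2 with children ['A', 'I1', 'X']
    leaf 'A' → 'A'
    internal I1 with children ['N', 'W']
      leaf 'N' → 'N'
      leaf 'W' → 'W'
    → '(N,W)'
    leaf 'X' → 'X'
  → '(A,(N,W),X)'
  leaf 'L' → 'L'
  internal I0 with children ['M', 'R', 'H', 'U']
    leaf 'M' → 'M'
    leaf 'R' → 'R'
    leaf 'H' → 'H'
    leaf 'U' → 'U'
  → '(M,R,H,U)'
  leaf 'G' → 'G'
→ '((A,(N,W),X),L,(M,R,H,U),G)'
Final: ((A,(N,W),X),L,(M,R,H,U),G);

Answer: ((A,(N,W),X),L,(M,R,H,U),G);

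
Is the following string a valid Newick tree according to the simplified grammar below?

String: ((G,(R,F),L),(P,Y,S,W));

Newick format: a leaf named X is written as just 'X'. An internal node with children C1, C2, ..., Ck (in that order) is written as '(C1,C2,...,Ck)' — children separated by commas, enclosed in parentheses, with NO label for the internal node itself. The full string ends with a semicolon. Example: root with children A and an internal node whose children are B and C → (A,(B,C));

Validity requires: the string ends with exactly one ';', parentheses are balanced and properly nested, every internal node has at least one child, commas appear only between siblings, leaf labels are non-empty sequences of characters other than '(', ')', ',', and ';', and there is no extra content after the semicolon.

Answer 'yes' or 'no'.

Answer: yes

Derivation:
Input: ((G,(R,F),L),(P,Y,S,W));
Paren balance: 4 '(' vs 4 ')' OK
Ends with single ';': True
Full parse: OK
Valid: True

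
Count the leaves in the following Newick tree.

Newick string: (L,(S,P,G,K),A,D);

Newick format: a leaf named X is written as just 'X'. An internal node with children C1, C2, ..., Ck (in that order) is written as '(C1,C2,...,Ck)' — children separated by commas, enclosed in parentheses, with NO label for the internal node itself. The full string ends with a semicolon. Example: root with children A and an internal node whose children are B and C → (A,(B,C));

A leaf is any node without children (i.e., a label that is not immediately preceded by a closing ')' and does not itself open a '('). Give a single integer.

Answer: 7

Derivation:
Newick: (L,(S,P,G,K),A,D);
Scan left-to-right; a leaf is any maximal label run not followed by '(':
  pos 1: leaf 'L' → count = 1
  pos 4: leaf 'S' → count = 2
  pos 6: leaf 'P' → count = 3
  pos 8: leaf 'G' → count = 4
  pos 10: leaf 'K' → count = 5
  pos 13: leaf 'A' → count = 6
  pos 15: leaf 'D' → count = 7
Total leaves: 7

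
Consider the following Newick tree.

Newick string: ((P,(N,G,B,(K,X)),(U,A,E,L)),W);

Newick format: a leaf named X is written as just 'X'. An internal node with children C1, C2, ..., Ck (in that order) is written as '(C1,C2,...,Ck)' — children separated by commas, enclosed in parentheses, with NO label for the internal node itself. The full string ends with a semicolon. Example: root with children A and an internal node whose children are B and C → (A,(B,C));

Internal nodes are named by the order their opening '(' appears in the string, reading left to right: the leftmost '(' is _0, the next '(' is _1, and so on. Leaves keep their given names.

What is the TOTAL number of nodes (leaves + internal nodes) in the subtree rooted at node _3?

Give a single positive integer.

Newick: ((P,(N,G,B,(K,X)),(U,A,E,L)),W);
Locate _3: it is the '(' at position 11 (the 4th '(' reading left to right).
Query: subtree rooted at _3
_3: subtree_size = 1 + 2
  K: subtree_size = 1 + 0
  X: subtree_size = 1 + 0
Total subtree size of _3: 3

Answer: 3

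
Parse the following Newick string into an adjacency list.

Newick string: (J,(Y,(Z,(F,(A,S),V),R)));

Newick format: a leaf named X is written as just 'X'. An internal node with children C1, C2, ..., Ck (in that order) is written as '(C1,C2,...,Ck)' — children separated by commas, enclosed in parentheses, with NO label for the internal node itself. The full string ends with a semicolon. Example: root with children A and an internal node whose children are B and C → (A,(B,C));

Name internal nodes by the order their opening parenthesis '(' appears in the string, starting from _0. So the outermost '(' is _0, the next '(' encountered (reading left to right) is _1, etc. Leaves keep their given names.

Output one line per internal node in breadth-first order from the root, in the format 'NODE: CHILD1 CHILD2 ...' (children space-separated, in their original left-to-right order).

Answer: _0: J _1
_1: Y _2
_2: Z _3 R
_3: F _4 V
_4: A S

Derivation:
Input: (J,(Y,(Z,(F,(A,S),V),R)));
Scanning left-to-right, naming '(' by encounter order:
  pos 0: '(' -> open internal node _0 (depth 1)
  pos 3: '(' -> open internal node _1 (depth 2)
  pos 6: '(' -> open internal node _2 (depth 3)
  pos 9: '(' -> open internal node _3 (depth 4)
  pos 12: '(' -> open internal node _4 (depth 5)
  pos 16: ')' -> close internal node _4 (now at depth 4)
  pos 19: ')' -> close internal node _3 (now at depth 3)
  pos 22: ')' -> close internal node _2 (now at depth 2)
  pos 23: ')' -> close internal node _1 (now at depth 1)
  pos 24: ')' -> close internal node _0 (now at depth 0)
Total internal nodes: 5
BFS adjacency from root:
  _0: J _1
  _1: Y _2
  _2: Z _3 R
  _3: F _4 V
  _4: A S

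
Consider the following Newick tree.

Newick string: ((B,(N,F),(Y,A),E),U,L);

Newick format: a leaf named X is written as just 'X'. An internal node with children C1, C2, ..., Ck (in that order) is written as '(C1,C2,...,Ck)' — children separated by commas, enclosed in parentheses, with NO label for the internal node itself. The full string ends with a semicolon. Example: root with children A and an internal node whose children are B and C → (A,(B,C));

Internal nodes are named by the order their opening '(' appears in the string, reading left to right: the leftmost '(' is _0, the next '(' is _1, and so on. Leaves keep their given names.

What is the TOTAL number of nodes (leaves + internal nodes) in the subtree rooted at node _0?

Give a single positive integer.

Answer: 12

Derivation:
Newick: ((B,(N,F),(Y,A),E),U,L);
Locate _0: it is the '(' at position 0 (the 1st '(' reading left to right).
Query: subtree rooted at _0
_0: subtree_size = 1 + 11
  _1: subtree_size = 1 + 8
    B: subtree_size = 1 + 0
    _2: subtree_size = 1 + 2
      N: subtree_size = 1 + 0
      F: subtree_size = 1 + 0
    _3: subtree_size = 1 + 2
      Y: subtree_size = 1 + 0
      A: subtree_size = 1 + 0
    E: subtree_size = 1 + 0
  U: subtree_size = 1 + 0
  L: subtree_size = 1 + 0
Total subtree size of _0: 12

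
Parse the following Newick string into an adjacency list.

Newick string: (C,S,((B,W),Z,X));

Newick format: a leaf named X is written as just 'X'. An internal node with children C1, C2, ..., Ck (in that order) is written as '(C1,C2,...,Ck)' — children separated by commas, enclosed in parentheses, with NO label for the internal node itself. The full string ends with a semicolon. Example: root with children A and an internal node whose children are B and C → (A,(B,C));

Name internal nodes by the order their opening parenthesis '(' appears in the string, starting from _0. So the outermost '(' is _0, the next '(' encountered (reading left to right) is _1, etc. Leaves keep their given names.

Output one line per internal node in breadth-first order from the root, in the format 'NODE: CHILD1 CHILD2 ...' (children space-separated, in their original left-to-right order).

Input: (C,S,((B,W),Z,X));
Scanning left-to-right, naming '(' by encounter order:
  pos 0: '(' -> open internal node _0 (depth 1)
  pos 5: '(' -> open internal node _1 (depth 2)
  pos 6: '(' -> open internal node _2 (depth 3)
  pos 10: ')' -> close internal node _2 (now at depth 2)
  pos 15: ')' -> close internal node _1 (now at depth 1)
  pos 16: ')' -> close internal node _0 (now at depth 0)
Total internal nodes: 3
BFS adjacency from root:
  _0: C S _1
  _1: _2 Z X
  _2: B W

Answer: _0: C S _1
_1: _2 Z X
_2: B W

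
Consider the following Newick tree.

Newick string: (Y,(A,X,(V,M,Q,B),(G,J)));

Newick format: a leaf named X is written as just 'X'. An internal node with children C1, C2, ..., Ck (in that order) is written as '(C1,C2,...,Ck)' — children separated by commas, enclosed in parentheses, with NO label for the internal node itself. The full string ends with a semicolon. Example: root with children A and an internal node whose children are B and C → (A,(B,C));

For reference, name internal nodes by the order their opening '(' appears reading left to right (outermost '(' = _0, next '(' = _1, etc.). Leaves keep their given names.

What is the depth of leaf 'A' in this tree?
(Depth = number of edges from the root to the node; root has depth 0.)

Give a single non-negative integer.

Answer: 2

Derivation:
Newick: (Y,(A,X,(V,M,Q,B),(G,J)));
Naming internals by '(' encounter order: outermost '(' = _0, next = _1, ...
Query node: A
Path from root: _0 -> _1 -> A
Depth of A: 2 (number of edges from root)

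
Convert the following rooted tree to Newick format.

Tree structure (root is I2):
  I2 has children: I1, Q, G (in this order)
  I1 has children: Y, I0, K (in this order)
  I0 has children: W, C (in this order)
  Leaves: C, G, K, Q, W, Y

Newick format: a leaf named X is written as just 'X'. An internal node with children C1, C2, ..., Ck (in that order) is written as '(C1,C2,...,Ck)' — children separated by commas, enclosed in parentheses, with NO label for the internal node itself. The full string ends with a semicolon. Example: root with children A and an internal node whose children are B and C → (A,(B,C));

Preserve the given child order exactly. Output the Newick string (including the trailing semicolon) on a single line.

Answer: ((Y,(W,C),K),Q,G);

Derivation:
internal I2 with children ['I1', 'Q', 'G']
  internal I1 with children ['Y', 'I0', 'K']
    leaf 'Y' → 'Y'
    internal I0 with children ['W', 'C']
      leaf 'W' → 'W'
      leaf 'C' → 'C'
    → '(W,C)'
    leaf 'K' → 'K'
  → '(Y,(W,C),K)'
  leaf 'Q' → 'Q'
  leaf 'G' → 'G'
→ '((Y,(W,C),K),Q,G)'
Final: ((Y,(W,C),K),Q,G);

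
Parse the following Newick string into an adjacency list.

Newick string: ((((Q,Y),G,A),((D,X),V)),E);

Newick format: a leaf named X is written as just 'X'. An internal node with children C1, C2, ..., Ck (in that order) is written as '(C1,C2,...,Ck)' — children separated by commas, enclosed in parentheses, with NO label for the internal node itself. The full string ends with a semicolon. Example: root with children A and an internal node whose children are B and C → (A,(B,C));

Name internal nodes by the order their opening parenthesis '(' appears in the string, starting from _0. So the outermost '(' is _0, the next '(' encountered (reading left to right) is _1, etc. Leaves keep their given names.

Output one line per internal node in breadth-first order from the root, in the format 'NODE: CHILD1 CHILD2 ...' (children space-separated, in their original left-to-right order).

Input: ((((Q,Y),G,A),((D,X),V)),E);
Scanning left-to-right, naming '(' by encounter order:
  pos 0: '(' -> open internal node _0 (depth 1)
  pos 1: '(' -> open internal node _1 (depth 2)
  pos 2: '(' -> open internal node _2 (depth 3)
  pos 3: '(' -> open internal node _3 (depth 4)
  pos 7: ')' -> close internal node _3 (now at depth 3)
  pos 12: ')' -> close internal node _2 (now at depth 2)
  pos 14: '(' -> open internal node _4 (depth 3)
  pos 15: '(' -> open internal node _5 (depth 4)
  pos 19: ')' -> close internal node _5 (now at depth 3)
  pos 22: ')' -> close internal node _4 (now at depth 2)
  pos 23: ')' -> close internal node _1 (now at depth 1)
  pos 26: ')' -> close internal node _0 (now at depth 0)
Total internal nodes: 6
BFS adjacency from root:
  _0: _1 E
  _1: _2 _4
  _2: _3 G A
  _4: _5 V
  _3: Q Y
  _5: D X

Answer: _0: _1 E
_1: _2 _4
_2: _3 G A
_4: _5 V
_3: Q Y
_5: D X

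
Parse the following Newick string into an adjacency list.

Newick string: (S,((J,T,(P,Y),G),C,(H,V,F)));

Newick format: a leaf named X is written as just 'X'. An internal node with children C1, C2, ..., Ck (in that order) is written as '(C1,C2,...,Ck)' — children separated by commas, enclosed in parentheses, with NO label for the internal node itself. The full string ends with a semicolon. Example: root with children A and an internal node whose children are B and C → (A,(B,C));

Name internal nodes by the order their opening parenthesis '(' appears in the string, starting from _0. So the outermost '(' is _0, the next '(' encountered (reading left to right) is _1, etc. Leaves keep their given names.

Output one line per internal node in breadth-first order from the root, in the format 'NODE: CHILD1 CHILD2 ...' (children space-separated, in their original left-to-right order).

Input: (S,((J,T,(P,Y),G),C,(H,V,F)));
Scanning left-to-right, naming '(' by encounter order:
  pos 0: '(' -> open internal node _0 (depth 1)
  pos 3: '(' -> open internal node _1 (depth 2)
  pos 4: '(' -> open internal node _2 (depth 3)
  pos 9: '(' -> open internal node _3 (depth 4)
  pos 13: ')' -> close internal node _3 (now at depth 3)
  pos 16: ')' -> close internal node _2 (now at depth 2)
  pos 20: '(' -> open internal node _4 (depth 3)
  pos 26: ')' -> close internal node _4 (now at depth 2)
  pos 27: ')' -> close internal node _1 (now at depth 1)
  pos 28: ')' -> close internal node _0 (now at depth 0)
Total internal nodes: 5
BFS adjacency from root:
  _0: S _1
  _1: _2 C _4
  _2: J T _3 G
  _4: H V F
  _3: P Y

Answer: _0: S _1
_1: _2 C _4
_2: J T _3 G
_4: H V F
_3: P Y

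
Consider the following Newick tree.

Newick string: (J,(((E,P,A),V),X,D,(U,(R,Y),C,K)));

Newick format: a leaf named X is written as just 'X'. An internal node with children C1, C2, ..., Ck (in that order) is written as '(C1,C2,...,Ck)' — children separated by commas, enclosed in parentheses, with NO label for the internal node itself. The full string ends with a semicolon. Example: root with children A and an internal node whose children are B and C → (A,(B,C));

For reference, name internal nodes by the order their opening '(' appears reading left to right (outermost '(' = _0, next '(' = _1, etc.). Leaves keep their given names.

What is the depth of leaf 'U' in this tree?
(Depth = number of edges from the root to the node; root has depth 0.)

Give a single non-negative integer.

Answer: 3

Derivation:
Newick: (J,(((E,P,A),V),X,D,(U,(R,Y),C,K)));
Naming internals by '(' encounter order: outermost '(' = _0, next = _1, ...
Query node: U
Path from root: _0 -> _1 -> _4 -> U
Depth of U: 3 (number of edges from root)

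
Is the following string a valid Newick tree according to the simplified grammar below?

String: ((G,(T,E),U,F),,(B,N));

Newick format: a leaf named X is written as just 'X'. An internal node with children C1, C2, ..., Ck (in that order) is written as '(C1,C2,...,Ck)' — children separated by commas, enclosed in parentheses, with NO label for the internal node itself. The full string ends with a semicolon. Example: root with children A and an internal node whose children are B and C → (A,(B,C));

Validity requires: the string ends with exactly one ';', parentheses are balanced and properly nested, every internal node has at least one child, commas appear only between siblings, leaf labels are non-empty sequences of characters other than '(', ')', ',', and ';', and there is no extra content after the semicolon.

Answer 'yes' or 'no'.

Answer: no

Derivation:
Input: ((G,(T,E),U,F),,(B,N));
Paren balance: 4 '(' vs 4 ')' OK
Ends with single ';': True
Full parse: FAILS (empty leaf label at pos 15)
Valid: False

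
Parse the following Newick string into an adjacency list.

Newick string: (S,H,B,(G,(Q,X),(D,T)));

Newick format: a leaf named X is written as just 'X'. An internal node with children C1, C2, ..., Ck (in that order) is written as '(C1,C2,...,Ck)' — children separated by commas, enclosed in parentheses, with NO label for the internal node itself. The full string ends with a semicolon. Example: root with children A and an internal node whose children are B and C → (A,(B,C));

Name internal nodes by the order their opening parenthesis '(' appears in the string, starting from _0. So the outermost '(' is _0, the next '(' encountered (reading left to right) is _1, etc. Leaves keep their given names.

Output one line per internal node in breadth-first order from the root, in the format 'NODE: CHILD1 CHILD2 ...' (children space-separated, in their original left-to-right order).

Answer: _0: S H B _1
_1: G _2 _3
_2: Q X
_3: D T

Derivation:
Input: (S,H,B,(G,(Q,X),(D,T)));
Scanning left-to-right, naming '(' by encounter order:
  pos 0: '(' -> open internal node _0 (depth 1)
  pos 7: '(' -> open internal node _1 (depth 2)
  pos 10: '(' -> open internal node _2 (depth 3)
  pos 14: ')' -> close internal node _2 (now at depth 2)
  pos 16: '(' -> open internal node _3 (depth 3)
  pos 20: ')' -> close internal node _3 (now at depth 2)
  pos 21: ')' -> close internal node _1 (now at depth 1)
  pos 22: ')' -> close internal node _0 (now at depth 0)
Total internal nodes: 4
BFS adjacency from root:
  _0: S H B _1
  _1: G _2 _3
  _2: Q X
  _3: D T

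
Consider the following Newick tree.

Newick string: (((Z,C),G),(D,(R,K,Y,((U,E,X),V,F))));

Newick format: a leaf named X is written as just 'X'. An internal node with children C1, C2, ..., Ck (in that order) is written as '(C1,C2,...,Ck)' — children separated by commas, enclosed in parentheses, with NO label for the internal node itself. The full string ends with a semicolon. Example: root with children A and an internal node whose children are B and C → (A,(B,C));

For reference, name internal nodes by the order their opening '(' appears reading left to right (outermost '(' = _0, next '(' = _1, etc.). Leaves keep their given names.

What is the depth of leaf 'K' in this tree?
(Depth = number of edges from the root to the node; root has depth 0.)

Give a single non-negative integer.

Answer: 3

Derivation:
Newick: (((Z,C),G),(D,(R,K,Y,((U,E,X),V,F))));
Naming internals by '(' encounter order: outermost '(' = _0, next = _1, ...
Query node: K
Path from root: _0 -> _3 -> _4 -> K
Depth of K: 3 (number of edges from root)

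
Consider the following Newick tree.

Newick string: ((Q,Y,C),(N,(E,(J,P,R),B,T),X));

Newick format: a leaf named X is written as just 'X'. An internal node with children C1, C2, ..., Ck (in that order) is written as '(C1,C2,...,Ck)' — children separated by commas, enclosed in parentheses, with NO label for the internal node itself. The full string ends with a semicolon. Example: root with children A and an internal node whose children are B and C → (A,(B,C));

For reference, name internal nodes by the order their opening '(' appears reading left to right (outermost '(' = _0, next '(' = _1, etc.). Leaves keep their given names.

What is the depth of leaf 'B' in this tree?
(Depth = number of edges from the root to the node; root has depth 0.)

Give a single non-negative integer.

Newick: ((Q,Y,C),(N,(E,(J,P,R),B,T),X));
Naming internals by '(' encounter order: outermost '(' = _0, next = _1, ...
Query node: B
Path from root: _0 -> _2 -> _3 -> B
Depth of B: 3 (number of edges from root)

Answer: 3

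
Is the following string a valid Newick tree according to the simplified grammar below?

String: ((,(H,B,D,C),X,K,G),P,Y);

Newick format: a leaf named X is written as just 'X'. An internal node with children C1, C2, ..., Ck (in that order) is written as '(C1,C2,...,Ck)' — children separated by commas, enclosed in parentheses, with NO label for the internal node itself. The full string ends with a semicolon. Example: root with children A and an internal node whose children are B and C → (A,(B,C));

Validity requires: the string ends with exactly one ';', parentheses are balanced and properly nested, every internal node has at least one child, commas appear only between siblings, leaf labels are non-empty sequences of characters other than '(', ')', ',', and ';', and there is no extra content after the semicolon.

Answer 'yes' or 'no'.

Answer: no

Derivation:
Input: ((,(H,B,D,C),X,K,G),P,Y);
Paren balance: 3 '(' vs 3 ')' OK
Ends with single ';': True
Full parse: FAILS (empty leaf label at pos 2)
Valid: False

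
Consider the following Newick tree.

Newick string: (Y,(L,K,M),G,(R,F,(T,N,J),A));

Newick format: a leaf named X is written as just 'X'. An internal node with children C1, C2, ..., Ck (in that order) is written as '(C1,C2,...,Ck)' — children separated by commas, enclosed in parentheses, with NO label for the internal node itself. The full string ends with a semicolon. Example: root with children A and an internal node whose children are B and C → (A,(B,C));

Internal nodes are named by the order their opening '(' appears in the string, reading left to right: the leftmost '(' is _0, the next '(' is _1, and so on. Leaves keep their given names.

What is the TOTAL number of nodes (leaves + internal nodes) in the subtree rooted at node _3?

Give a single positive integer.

Answer: 4

Derivation:
Newick: (Y,(L,K,M),G,(R,F,(T,N,J),A));
Locate _3: it is the '(' at position 18 (the 4th '(' reading left to right).
Query: subtree rooted at _3
_3: subtree_size = 1 + 3
  T: subtree_size = 1 + 0
  N: subtree_size = 1 + 0
  J: subtree_size = 1 + 0
Total subtree size of _3: 4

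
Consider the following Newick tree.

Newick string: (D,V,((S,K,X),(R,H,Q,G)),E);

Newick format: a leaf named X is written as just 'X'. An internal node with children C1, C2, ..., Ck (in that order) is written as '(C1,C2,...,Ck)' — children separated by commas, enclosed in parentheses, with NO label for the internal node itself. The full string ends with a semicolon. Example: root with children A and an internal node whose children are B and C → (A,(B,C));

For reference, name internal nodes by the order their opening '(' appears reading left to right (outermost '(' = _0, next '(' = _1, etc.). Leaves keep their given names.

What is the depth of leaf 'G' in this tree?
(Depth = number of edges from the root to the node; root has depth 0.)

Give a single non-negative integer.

Newick: (D,V,((S,K,X),(R,H,Q,G)),E);
Naming internals by '(' encounter order: outermost '(' = _0, next = _1, ...
Query node: G
Path from root: _0 -> _1 -> _3 -> G
Depth of G: 3 (number of edges from root)

Answer: 3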